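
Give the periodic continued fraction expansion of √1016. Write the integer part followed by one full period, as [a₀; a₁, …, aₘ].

[31; 1, 6, 1, 62]

a₀ = ⌊√1016⌋ = 31.
With m₀=0, d₀=1 and mₖ₊₁ = dₖaₖ − mₖ, dₖ₊₁ = (n − mₖ₊₁²)/dₖ, aₖ₊₁ = ⌊(a₀+mₖ₊₁)/dₖ₊₁⌋:
  k=1: m=31, d=55, a=1
  k=2: m=24, d=8, a=6
  k=3: m=24, d=55, a=1
  k=4: m=31, d=1, a=62
d=1 and a=2a₀=62 at k=4, so the next step gives (m, d) = (31, 55) again — its k=1 value — and the period has length 4.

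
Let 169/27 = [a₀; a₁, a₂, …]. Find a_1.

3

169 = 6·27 + 7   →  a_0 = 6
27 = 3·7 + 6   →  a_1 = 3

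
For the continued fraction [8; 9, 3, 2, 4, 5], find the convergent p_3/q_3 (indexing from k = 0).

527/65

Using pₖ = aₖpₖ₋₁ + pₖ₋₂, qₖ = aₖqₖ₋₁ + qₖ₋₂ (with p₋₁=1, p₋₂=0, q₋₁=0, q₋₂=1):
  k=0: a=8, p=8, q=1
  k=1: a=9, p=73, q=9
  k=2: a=3, p=227, q=28
  k=3: a=2, p=527, q=65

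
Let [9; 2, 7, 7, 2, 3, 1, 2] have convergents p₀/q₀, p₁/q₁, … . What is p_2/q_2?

Using pₖ = aₖpₖ₋₁ + pₖ₋₂, qₖ = aₖqₖ₋₁ + qₖ₋₂ (with p₋₁=1, p₋₂=0, q₋₁=0, q₋₂=1):
  k=0: a=9, p=9, q=1
  k=1: a=2, p=19, q=2
  k=2: a=7, p=142, q=15

142/15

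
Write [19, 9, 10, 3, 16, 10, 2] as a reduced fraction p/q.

1858001/97227

Using pₖ = aₖpₖ₋₁ + pₖ₋₂ and qₖ = aₖqₖ₋₁ + qₖ₋₂:
  k=0: a=19, p=19, q=1
  k=1: a=9, p=172, q=9
  k=2: a=10, p=1739, q=91
  k=3: a=3, p=5389, q=282
  k=4: a=16, p=87963, q=4603
  k=5: a=10, p=885019, q=46312
  k=6: a=2, p=1858001, q=97227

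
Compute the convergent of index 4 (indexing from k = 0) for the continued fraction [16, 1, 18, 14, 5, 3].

Using pₖ = aₖpₖ₋₁ + pₖ₋₂, qₖ = aₖqₖ₋₁ + qₖ₋₂ (with p₋₁=1, p₋₂=0, q₋₁=0, q₋₂=1):
  k=0: a=16, p=16, q=1
  k=1: a=1, p=17, q=1
  k=2: a=18, p=322, q=19
  k=3: a=14, p=4525, q=267
  k=4: a=5, p=22947, q=1354

22947/1354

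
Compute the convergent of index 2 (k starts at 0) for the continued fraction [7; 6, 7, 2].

Using pₖ = aₖpₖ₋₁ + pₖ₋₂, qₖ = aₖqₖ₋₁ + qₖ₋₂ (with p₋₁=1, p₋₂=0, q₋₁=0, q₋₂=1):
  k=0: a=7, p=7, q=1
  k=1: a=6, p=43, q=6
  k=2: a=7, p=308, q=43

308/43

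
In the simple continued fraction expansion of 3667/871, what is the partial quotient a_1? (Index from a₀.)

3667 = 4·871 + 183   →  a_0 = 4
871 = 4·183 + 139   →  a_1 = 4

4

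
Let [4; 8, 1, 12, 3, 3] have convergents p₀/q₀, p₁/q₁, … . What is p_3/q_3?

477/116

Using pₖ = aₖpₖ₋₁ + pₖ₋₂, qₖ = aₖqₖ₋₁ + qₖ₋₂ (with p₋₁=1, p₋₂=0, q₋₁=0, q₋₂=1):
  k=0: a=4, p=4, q=1
  k=1: a=8, p=33, q=8
  k=2: a=1, p=37, q=9
  k=3: a=12, p=477, q=116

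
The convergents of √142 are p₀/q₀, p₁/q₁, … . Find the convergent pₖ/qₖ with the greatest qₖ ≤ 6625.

40897/3432

√142 = [11; 1, 10, 1, 22, …] (period length 4).
Convergents:
  p_0/q_0 = 11/1
  p_1/q_1 = 12/1
  p_2/q_2 = 131/11
  p_3/q_3 = 143/12
  p_4/q_4 = 3277/275
  p_5/q_5 = 3420/287
  p_6/q_6 = 37477/3145
  p_7/q_7 = 40897/3432
  p_8/q_8 = 937211/78649
q_7 = 3432 ≤ 6625 < 78649 = q_8, so the answer is 40897/3432.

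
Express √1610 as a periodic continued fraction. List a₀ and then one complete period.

[40; 8, 80]

a₀ = ⌊√1610⌋ = 40.
With m₀=0, d₀=1 and mₖ₊₁ = dₖaₖ − mₖ, dₖ₊₁ = (n − mₖ₊₁²)/dₖ, aₖ₊₁ = ⌊(a₀+mₖ₊₁)/dₖ₊₁⌋:
  k=1: m=40, d=10, a=8
  k=2: m=40, d=1, a=80
d=1 and a=2a₀=80 at k=2, so the next step gives (m, d) = (40, 10) again — its k=1 value — and the period has length 2.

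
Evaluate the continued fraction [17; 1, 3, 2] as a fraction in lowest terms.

160/9

Fold from the inside: start with 2/1.
  3 + 1/2 = 7/2
  1 + 2/7 = 9/7
  17 + 7/9 = 160/9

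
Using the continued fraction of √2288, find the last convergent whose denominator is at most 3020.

137233/2869

√2288 = [47; 1, 4, 1, 94, …] (period length 4).
Convergents:
  p_0/q_0 = 47/1
  p_1/q_1 = 48/1
  p_2/q_2 = 239/5
  p_3/q_3 = 287/6
  p_4/q_4 = 27217/569
  p_5/q_5 = 27504/575
  p_6/q_6 = 137233/2869
  p_7/q_7 = 164737/3444
q_6 = 2869 ≤ 3020 < 3444 = q_7, so the answer is 137233/2869.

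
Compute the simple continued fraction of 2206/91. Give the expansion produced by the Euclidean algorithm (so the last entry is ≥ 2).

[24; 4, 7, 3]

2206 = 24×91 + 22
91 = 4×22 + 3
22 = 7×3 + 1
3 = 3×1 + 0  (stop)
So 2206/91 = [24; 4, 7, 3].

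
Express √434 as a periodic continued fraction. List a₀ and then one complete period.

[20; 1, 4, 1, 40]

a₀ = ⌊√434⌋ = 20.
With m₀=0, d₀=1 and mₖ₊₁ = dₖaₖ − mₖ, dₖ₊₁ = (n − mₖ₊₁²)/dₖ, aₖ₊₁ = ⌊(a₀+mₖ₊₁)/dₖ₊₁⌋:
  k=1: m=20, d=34, a=1
  k=2: m=14, d=7, a=4
  k=3: m=14, d=34, a=1
  k=4: m=20, d=1, a=40
d=1 and a=2a₀=40 at k=4, so the next step gives (m, d) = (20, 34) again — its k=1 value — and the period has length 4.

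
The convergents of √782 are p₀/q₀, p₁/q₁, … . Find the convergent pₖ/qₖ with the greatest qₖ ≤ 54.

783/28

√782 = [27; 1, 26, 1, 54, …] (period length 4).
Convergents:
  p_0/q_0 = 27/1
  p_1/q_1 = 28/1
  p_2/q_2 = 755/27
  p_3/q_3 = 783/28
  p_4/q_4 = 43037/1539
q_3 = 28 ≤ 54 < 1539 = q_4, so the answer is 783/28.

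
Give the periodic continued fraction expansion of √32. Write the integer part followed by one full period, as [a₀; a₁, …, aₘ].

a₀ = ⌊√32⌋ = 5.
With m₀=0, d₀=1 and mₖ₊₁ = dₖaₖ − mₖ, dₖ₊₁ = (n − mₖ₊₁²)/dₖ, aₖ₊₁ = ⌊(a₀+mₖ₊₁)/dₖ₊₁⌋:
  k=1: m=5, d=7, a=1
  k=2: m=2, d=4, a=1
  k=3: m=2, d=7, a=1
  k=4: m=5, d=1, a=10
d=1 and a=2a₀=10 at k=4, so the next step gives (m, d) = (5, 7) again — its k=1 value — and the period has length 4.

[5; 1, 1, 1, 10]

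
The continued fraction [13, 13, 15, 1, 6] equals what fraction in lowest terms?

18961/1450

Using pₖ = aₖpₖ₋₁ + pₖ₋₂ and qₖ = aₖqₖ₋₁ + qₖ₋₂:
  k=0: a=13, p=13, q=1
  k=1: a=13, p=170, q=13
  k=2: a=15, p=2563, q=196
  k=3: a=1, p=2733, q=209
  k=4: a=6, p=18961, q=1450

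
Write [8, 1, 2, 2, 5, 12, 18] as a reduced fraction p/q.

72925/8372

Fold from the inside: start with 18/1.
  12 + 1/18 = 217/18
  5 + 18/217 = 1103/217
  2 + 217/1103 = 2423/1103
  2 + 1103/2423 = 5949/2423
  1 + 2423/5949 = 8372/5949
  8 + 5949/8372 = 72925/8372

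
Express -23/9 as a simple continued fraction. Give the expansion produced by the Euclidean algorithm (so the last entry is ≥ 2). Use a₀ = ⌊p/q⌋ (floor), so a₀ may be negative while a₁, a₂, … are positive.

[-3; 2, 4]

-23 = -3×9 + 4
9 = 2×4 + 1
4 = 4×1 + 0  (stop)
So -23/9 = [-3; 2, 4].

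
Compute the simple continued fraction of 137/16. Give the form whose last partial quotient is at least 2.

137 = 8·16 + 9
16 = 1·9 + 7
9 = 1·7 + 2
7 = 3·2 + 1
2 = 2·1 + 0  (stop)
So 137/16 = [8; 1, 1, 3, 2].

[8; 1, 1, 3, 2]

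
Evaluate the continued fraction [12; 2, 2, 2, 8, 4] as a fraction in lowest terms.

5165/416

Using pₖ = aₖpₖ₋₁ + pₖ₋₂ and qₖ = aₖqₖ₋₁ + qₖ₋₂:
  k=0: a=12, p=12, q=1
  k=1: a=2, p=25, q=2
  k=2: a=2, p=62, q=5
  k=3: a=2, p=149, q=12
  k=4: a=8, p=1254, q=101
  k=5: a=4, p=5165, q=416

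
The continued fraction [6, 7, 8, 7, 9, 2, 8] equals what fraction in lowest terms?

407323/66335

Fold from the inside: start with 8/1.
  2 + 1/8 = 17/8
  9 + 8/17 = 161/17
  7 + 17/161 = 1144/161
  8 + 161/1144 = 9313/1144
  7 + 1144/9313 = 66335/9313
  6 + 9313/66335 = 407323/66335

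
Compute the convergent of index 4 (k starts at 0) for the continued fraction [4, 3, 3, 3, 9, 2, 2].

1321/307

Using pₖ = aₖpₖ₋₁ + pₖ₋₂, qₖ = aₖqₖ₋₁ + qₖ₋₂ (with p₋₁=1, p₋₂=0, q₋₁=0, q₋₂=1):
  k=0: a=4, p=4, q=1
  k=1: a=3, p=13, q=3
  k=2: a=3, p=43, q=10
  k=3: a=3, p=142, q=33
  k=4: a=9, p=1321, q=307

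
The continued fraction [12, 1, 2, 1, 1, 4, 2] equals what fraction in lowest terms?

903/71

Using pₖ = aₖpₖ₋₁ + pₖ₋₂ and qₖ = aₖqₖ₋₁ + qₖ₋₂:
  k=0: a=12, p=12, q=1
  k=1: a=1, p=13, q=1
  k=2: a=2, p=38, q=3
  k=3: a=1, p=51, q=4
  k=4: a=1, p=89, q=7
  k=5: a=4, p=407, q=32
  k=6: a=2, p=903, q=71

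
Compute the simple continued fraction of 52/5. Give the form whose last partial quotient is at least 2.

52 = 10×5 + 2
5 = 2×2 + 1
2 = 2×1 + 0  (stop)
So 52/5 = [10; 2, 2].

[10; 2, 2]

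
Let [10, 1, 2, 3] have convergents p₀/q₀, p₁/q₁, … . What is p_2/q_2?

Using pₖ = aₖpₖ₋₁ + pₖ₋₂, qₖ = aₖqₖ₋₁ + qₖ₋₂ (with p₋₁=1, p₋₂=0, q₋₁=0, q₋₂=1):
  k=0: a=10, p=10, q=1
  k=1: a=1, p=11, q=1
  k=2: a=2, p=32, q=3

32/3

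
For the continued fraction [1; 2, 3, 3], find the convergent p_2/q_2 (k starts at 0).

Using pₖ = aₖpₖ₋₁ + pₖ₋₂, qₖ = aₖqₖ₋₁ + qₖ₋₂ (with p₋₁=1, p₋₂=0, q₋₁=0, q₋₂=1):
  k=0: a=1, p=1, q=1
  k=1: a=2, p=3, q=2
  k=2: a=3, p=10, q=7

10/7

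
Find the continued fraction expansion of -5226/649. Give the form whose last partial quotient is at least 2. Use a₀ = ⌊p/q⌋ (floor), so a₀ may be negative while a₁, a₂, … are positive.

[-9; 1, 18, 11, 3]

-5226 = -9*649 + 615
649 = 1*615 + 34
615 = 18*34 + 3
34 = 11*3 + 1
3 = 3*1 + 0  (stop)
So -5226/649 = [-9; 1, 18, 11, 3].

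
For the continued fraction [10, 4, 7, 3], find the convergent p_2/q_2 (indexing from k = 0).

297/29

Using pₖ = aₖpₖ₋₁ + pₖ₋₂, qₖ = aₖqₖ₋₁ + qₖ₋₂ (with p₋₁=1, p₋₂=0, q₋₁=0, q₋₂=1):
  k=0: a=10, p=10, q=1
  k=1: a=4, p=41, q=4
  k=2: a=7, p=297, q=29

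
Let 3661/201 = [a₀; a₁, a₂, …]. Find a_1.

4

3661 = 18·201 + 43   →  a_0 = 18
201 = 4·43 + 29   →  a_1 = 4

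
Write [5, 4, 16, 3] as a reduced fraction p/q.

1044/199

Fold from the inside: start with 3/1.
  16 + 1/3 = 49/3
  4 + 3/49 = 199/49
  5 + 49/199 = 1044/199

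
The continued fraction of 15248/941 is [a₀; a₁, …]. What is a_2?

15248 = 16·941 + 192   →  a_0 = 16
941 = 4·192 + 173   →  a_1 = 4
192 = 1·173 + 19   →  a_2 = 1

1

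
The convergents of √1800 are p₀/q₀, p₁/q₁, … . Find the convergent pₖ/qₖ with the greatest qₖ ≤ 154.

√1800 = [42; 2, 2, 1, 8, 1, 2, 2, 84, …] (period length 8).
Convergents:
  p_0/q_0 = 42/1
  p_1/q_1 = 85/2
  p_2/q_2 = 212/5
  p_3/q_3 = 297/7
  p_4/q_4 = 2588/61
  p_5/q_5 = 2885/68
  p_6/q_6 = 8358/197
q_5 = 68 ≤ 154 < 197 = q_6, so the answer is 2885/68.

2885/68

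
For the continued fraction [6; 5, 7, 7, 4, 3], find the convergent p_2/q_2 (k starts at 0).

Using pₖ = aₖpₖ₋₁ + pₖ₋₂, qₖ = aₖqₖ₋₁ + qₖ₋₂ (with p₋₁=1, p₋₂=0, q₋₁=0, q₋₂=1):
  k=0: a=6, p=6, q=1
  k=1: a=5, p=31, q=5
  k=2: a=7, p=223, q=36

223/36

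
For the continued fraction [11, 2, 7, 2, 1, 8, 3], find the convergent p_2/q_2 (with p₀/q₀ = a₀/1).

Using pₖ = aₖpₖ₋₁ + pₖ₋₂, qₖ = aₖqₖ₋₁ + qₖ₋₂ (with p₋₁=1, p₋₂=0, q₋₁=0, q₋₂=1):
  k=0: a=11, p=11, q=1
  k=1: a=2, p=23, q=2
  k=2: a=7, p=172, q=15

172/15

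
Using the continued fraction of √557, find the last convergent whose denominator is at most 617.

√557 = [23; 1, 1, 1, 1, 46, …] (period length 5).
Convergents:
  p_0/q_0 = 23/1
  p_1/q_1 = 24/1
  p_2/q_2 = 47/2
  p_3/q_3 = 71/3
  p_4/q_4 = 118/5
  p_5/q_5 = 5499/233
  p_6/q_6 = 5617/238
  p_7/q_7 = 11116/471
  p_8/q_8 = 16733/709
q_7 = 471 ≤ 617 < 709 = q_8, so the answer is 11116/471.

11116/471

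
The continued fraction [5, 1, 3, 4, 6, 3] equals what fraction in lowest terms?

Fold from the inside: start with 3/1.
  6 + 1/3 = 19/3
  4 + 3/19 = 79/19
  3 + 19/79 = 256/79
  1 + 79/256 = 335/256
  5 + 256/335 = 1931/335

1931/335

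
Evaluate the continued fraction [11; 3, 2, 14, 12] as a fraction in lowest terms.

Using pₖ = aₖpₖ₋₁ + pₖ₋₂ and qₖ = aₖqₖ₋₁ + qₖ₋₂:
  k=0: a=11, p=11, q=1
  k=1: a=3, p=34, q=3
  k=2: a=2, p=79, q=7
  k=3: a=14, p=1140, q=101
  k=4: a=12, p=13759, q=1219

13759/1219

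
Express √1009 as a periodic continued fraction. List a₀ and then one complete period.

a₀ = ⌊√1009⌋ = 31.
With m₀=0, d₀=1 and mₖ₊₁ = dₖaₖ − mₖ, dₖ₊₁ = (n − mₖ₊₁²)/dₖ, aₖ₊₁ = ⌊(a₀+mₖ₊₁)/dₖ₊₁⌋:
  k=1: m=31, d=48, a=1
  k=2: m=17, d=15, a=3
  k=3: m=28, d=15, a=3
  k=4: m=17, d=48, a=1
  k=5: m=31, d=1, a=62
d=1 and a=2a₀=62 at k=5, so the next step gives (m, d) = (31, 48) again — its k=1 value — and the period has length 5.

[31; 1, 3, 3, 1, 62]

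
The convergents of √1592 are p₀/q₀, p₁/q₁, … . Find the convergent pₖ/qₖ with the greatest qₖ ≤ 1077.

√1592 = [39; 1, 8, 1, 78, …] (period length 4).
Convergents:
  p_0/q_0 = 39/1
  p_1/q_1 = 40/1
  p_2/q_2 = 359/9
  p_3/q_3 = 399/10
  p_4/q_4 = 31481/789
  p_5/q_5 = 31880/799
  p_6/q_6 = 286521/7181
q_5 = 799 ≤ 1077 < 7181 = q_6, so the answer is 31880/799.

31880/799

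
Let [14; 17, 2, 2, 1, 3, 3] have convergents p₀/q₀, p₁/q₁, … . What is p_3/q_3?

1223/87

Using pₖ = aₖpₖ₋₁ + pₖ₋₂, qₖ = aₖqₖ₋₁ + qₖ₋₂ (with p₋₁=1, p₋₂=0, q₋₁=0, q₋₂=1):
  k=0: a=14, p=14, q=1
  k=1: a=17, p=239, q=17
  k=2: a=2, p=492, q=35
  k=3: a=2, p=1223, q=87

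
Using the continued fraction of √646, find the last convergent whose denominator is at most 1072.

15377/605

√646 = [25; 2, 2, 2, 50, …] (period length 4).
Convergents:
  p_0/q_0 = 25/1
  p_1/q_1 = 51/2
  p_2/q_2 = 127/5
  p_3/q_3 = 305/12
  p_4/q_4 = 15377/605
  p_5/q_5 = 31059/1222
q_4 = 605 ≤ 1072 < 1222 = q_5, so the answer is 15377/605.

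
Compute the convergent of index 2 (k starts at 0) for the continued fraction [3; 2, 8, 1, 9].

59/17

Using pₖ = aₖpₖ₋₁ + pₖ₋₂, qₖ = aₖqₖ₋₁ + qₖ₋₂ (with p₋₁=1, p₋₂=0, q₋₁=0, q₋₂=1):
  k=0: a=3, p=3, q=1
  k=1: a=2, p=7, q=2
  k=2: a=8, p=59, q=17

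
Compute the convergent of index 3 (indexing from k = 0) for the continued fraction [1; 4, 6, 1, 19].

36/29

Using pₖ = aₖpₖ₋₁ + pₖ₋₂, qₖ = aₖqₖ₋₁ + qₖ₋₂ (with p₋₁=1, p₋₂=0, q₋₁=0, q₋₂=1):
  k=0: a=1, p=1, q=1
  k=1: a=4, p=5, q=4
  k=2: a=6, p=31, q=25
  k=3: a=1, p=36, q=29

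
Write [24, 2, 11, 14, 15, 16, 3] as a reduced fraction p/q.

5880665/240239

Using pₖ = aₖpₖ₋₁ + pₖ₋₂ and qₖ = aₖqₖ₋₁ + qₖ₋₂:
  k=0: a=24, p=24, q=1
  k=1: a=2, p=49, q=2
  k=2: a=11, p=563, q=23
  k=3: a=14, p=7931, q=324
  k=4: a=15, p=119528, q=4883
  k=5: a=16, p=1920379, q=78452
  k=6: a=3, p=5880665, q=240239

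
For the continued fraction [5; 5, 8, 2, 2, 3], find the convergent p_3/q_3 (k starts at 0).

452/87

Using pₖ = aₖpₖ₋₁ + pₖ₋₂, qₖ = aₖqₖ₋₁ + qₖ₋₂ (with p₋₁=1, p₋₂=0, q₋₁=0, q₋₂=1):
  k=0: a=5, p=5, q=1
  k=1: a=5, p=26, q=5
  k=2: a=8, p=213, q=41
  k=3: a=2, p=452, q=87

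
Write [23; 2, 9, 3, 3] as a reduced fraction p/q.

Fold from the inside: start with 3/1.
  3 + 1/3 = 10/3
  9 + 3/10 = 93/10
  2 + 10/93 = 196/93
  23 + 93/196 = 4601/196

4601/196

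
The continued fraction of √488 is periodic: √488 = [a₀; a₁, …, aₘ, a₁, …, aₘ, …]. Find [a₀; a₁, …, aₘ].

[22; 11, 44]

a₀ = ⌊√488⌋ = 22.
With m₀=0, d₀=1 and mₖ₊₁ = dₖaₖ − mₖ, dₖ₊₁ = (n − mₖ₊₁²)/dₖ, aₖ₊₁ = ⌊(a₀+mₖ₊₁)/dₖ₊₁⌋:
  k=1: m=22, d=4, a=11
  k=2: m=22, d=1, a=44
d=1 and a=2a₀=44 at k=2, so the next step gives (m, d) = (22, 4) again — its k=1 value — and the period has length 2.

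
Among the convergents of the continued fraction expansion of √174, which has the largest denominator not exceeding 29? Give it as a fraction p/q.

277/21

√174 = [13; 5, 4, 5, 26, …] (period length 4).
Convergents:
  p_0/q_0 = 13/1
  p_1/q_1 = 66/5
  p_2/q_2 = 277/21
  p_3/q_3 = 1451/110
q_2 = 21 ≤ 29 < 110 = q_3, so the answer is 277/21.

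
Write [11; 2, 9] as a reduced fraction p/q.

Fold from the inside: start with 9/1.
  2 + 1/9 = 19/9
  11 + 9/19 = 218/19

218/19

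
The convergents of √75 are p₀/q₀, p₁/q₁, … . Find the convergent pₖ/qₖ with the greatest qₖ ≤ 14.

√75 = [8; 1, 1, 1, 16, …] (period length 4).
Convergents:
  p_0/q_0 = 8/1
  p_1/q_1 = 9/1
  p_2/q_2 = 17/2
  p_3/q_3 = 26/3
  p_4/q_4 = 433/50
q_3 = 3 ≤ 14 < 50 = q_4, so the answer is 26/3.

26/3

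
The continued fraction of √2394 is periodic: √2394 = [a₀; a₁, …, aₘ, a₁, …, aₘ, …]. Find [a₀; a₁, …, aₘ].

a₀ = ⌊√2394⌋ = 48.
With m₀=0, d₀=1 and mₖ₊₁ = dₖaₖ − mₖ, dₖ₊₁ = (n − mₖ₊₁²)/dₖ, aₖ₊₁ = ⌊(a₀+mₖ₊₁)/dₖ₊₁⌋:
  k=1: m=48, d=90, a=1
  k=2: m=42, d=7, a=12
  k=3: m=42, d=90, a=1
  k=4: m=48, d=1, a=96
d=1 and a=2a₀=96 at k=4, so the next step gives (m, d) = (48, 90) again — its k=1 value — and the period has length 4.

[48; 1, 12, 1, 96]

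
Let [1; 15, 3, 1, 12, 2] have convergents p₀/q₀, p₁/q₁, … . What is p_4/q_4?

Using pₖ = aₖpₖ₋₁ + pₖ₋₂, qₖ = aₖqₖ₋₁ + qₖ₋₂ (with p₋₁=1, p₋₂=0, q₋₁=0, q₋₂=1):
  k=0: a=1, p=1, q=1
  k=1: a=15, p=16, q=15
  k=2: a=3, p=49, q=46
  k=3: a=1, p=65, q=61
  k=4: a=12, p=829, q=778

829/778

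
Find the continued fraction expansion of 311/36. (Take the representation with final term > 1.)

[8; 1, 1, 1, 3, 3]

311 = 8*36 + 23
36 = 1*23 + 13
23 = 1*13 + 10
13 = 1*10 + 3
10 = 3*3 + 1
3 = 3*1 + 0  (stop)
So 311/36 = [8; 1, 1, 1, 3, 3].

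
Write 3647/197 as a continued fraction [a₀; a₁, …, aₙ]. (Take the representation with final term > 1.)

[18; 1, 1, 19, 5]

3647 = 18*197 + 101
197 = 1*101 + 96
101 = 1*96 + 5
96 = 19*5 + 1
5 = 5*1 + 0  (stop)
So 3647/197 = [18; 1, 1, 19, 5].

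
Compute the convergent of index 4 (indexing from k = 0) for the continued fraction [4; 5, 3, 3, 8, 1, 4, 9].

1843/440

Using pₖ = aₖpₖ₋₁ + pₖ₋₂, qₖ = aₖqₖ₋₁ + qₖ₋₂ (with p₋₁=1, p₋₂=0, q₋₁=0, q₋₂=1):
  k=0: a=4, p=4, q=1
  k=1: a=5, p=21, q=5
  k=2: a=3, p=67, q=16
  k=3: a=3, p=222, q=53
  k=4: a=8, p=1843, q=440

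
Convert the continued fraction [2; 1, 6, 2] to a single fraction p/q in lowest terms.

43/15

Using pₖ = aₖpₖ₋₁ + pₖ₋₂ and qₖ = aₖqₖ₋₁ + qₖ₋₂:
  k=0: a=2, p=2, q=1
  k=1: a=1, p=3, q=1
  k=2: a=6, p=20, q=7
  k=3: a=2, p=43, q=15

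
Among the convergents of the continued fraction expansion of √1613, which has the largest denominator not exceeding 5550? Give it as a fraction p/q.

119121/2966

√1613 = [40; 6, 6, 80, …] (period length 3).
Convergents:
  p_0/q_0 = 40/1
  p_1/q_1 = 241/6
  p_2/q_2 = 1486/37
  p_3/q_3 = 119121/2966
  p_4/q_4 = 716212/17833
q_3 = 2966 ≤ 5550 < 17833 = q_4, so the answer is 119121/2966.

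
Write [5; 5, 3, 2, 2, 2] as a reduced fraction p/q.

1126/217

Using pₖ = aₖpₖ₋₁ + pₖ₋₂ and qₖ = aₖqₖ₋₁ + qₖ₋₂:
  k=0: a=5, p=5, q=1
  k=1: a=5, p=26, q=5
  k=2: a=3, p=83, q=16
  k=3: a=2, p=192, q=37
  k=4: a=2, p=467, q=90
  k=5: a=2, p=1126, q=217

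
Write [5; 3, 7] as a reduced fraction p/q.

117/22

Using pₖ = aₖpₖ₋₁ + pₖ₋₂ and qₖ = aₖqₖ₋₁ + qₖ₋₂:
  k=0: a=5, p=5, q=1
  k=1: a=3, p=16, q=3
  k=2: a=7, p=117, q=22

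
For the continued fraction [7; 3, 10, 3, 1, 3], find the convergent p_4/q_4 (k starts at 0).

930/127

Using pₖ = aₖpₖ₋₁ + pₖ₋₂, qₖ = aₖqₖ₋₁ + qₖ₋₂ (with p₋₁=1, p₋₂=0, q₋₁=0, q₋₂=1):
  k=0: a=7, p=7, q=1
  k=1: a=3, p=22, q=3
  k=2: a=10, p=227, q=31
  k=3: a=3, p=703, q=96
  k=4: a=1, p=930, q=127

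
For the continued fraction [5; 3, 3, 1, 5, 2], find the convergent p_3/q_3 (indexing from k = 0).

69/13

Using pₖ = aₖpₖ₋₁ + pₖ₋₂, qₖ = aₖqₖ₋₁ + qₖ₋₂ (with p₋₁=1, p₋₂=0, q₋₁=0, q₋₂=1):
  k=0: a=5, p=5, q=1
  k=1: a=3, p=16, q=3
  k=2: a=3, p=53, q=10
  k=3: a=1, p=69, q=13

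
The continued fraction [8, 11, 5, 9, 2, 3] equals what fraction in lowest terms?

Using pₖ = aₖpₖ₋₁ + pₖ₋₂ and qₖ = aₖqₖ₋₁ + qₖ₋₂:
  k=0: a=8, p=8, q=1
  k=1: a=11, p=89, q=11
  k=2: a=5, p=453, q=56
  k=3: a=9, p=4166, q=515
  k=4: a=2, p=8785, q=1086
  k=5: a=3, p=30521, q=3773

30521/3773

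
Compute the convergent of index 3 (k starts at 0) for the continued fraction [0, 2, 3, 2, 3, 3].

7/16

Using pₖ = aₖpₖ₋₁ + pₖ₋₂, qₖ = aₖqₖ₋₁ + qₖ₋₂ (with p₋₁=1, p₋₂=0, q₋₁=0, q₋₂=1):
  k=0: a=0, p=0, q=1
  k=1: a=2, p=1, q=2
  k=2: a=3, p=3, q=7
  k=3: a=2, p=7, q=16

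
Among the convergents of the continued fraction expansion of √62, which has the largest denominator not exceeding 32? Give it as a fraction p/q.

√62 = [7; 1, 6, 1, 14, …] (period length 4).
Convergents:
  p_0/q_0 = 7/1
  p_1/q_1 = 8/1
  p_2/q_2 = 55/7
  p_3/q_3 = 63/8
  p_4/q_4 = 937/119
q_3 = 8 ≤ 32 < 119 = q_4, so the answer is 63/8.

63/8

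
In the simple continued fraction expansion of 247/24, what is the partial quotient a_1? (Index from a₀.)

3

247 = 10·24 + 7   →  a_0 = 10
24 = 3·7 + 3   →  a_1 = 3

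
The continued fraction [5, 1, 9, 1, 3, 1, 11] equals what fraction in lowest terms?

3763/637

Fold from the inside: start with 11/1.
  1 + 1/11 = 12/11
  3 + 11/12 = 47/12
  1 + 12/47 = 59/47
  9 + 47/59 = 578/59
  1 + 59/578 = 637/578
  5 + 578/637 = 3763/637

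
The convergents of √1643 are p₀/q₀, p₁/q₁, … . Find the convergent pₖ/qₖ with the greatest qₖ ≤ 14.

527/13

√1643 = [40; 1, 1, 6, 1, 6, 1, 1, 80, …] (period length 8).
Convergents:
  p_0/q_0 = 40/1
  p_1/q_1 = 41/1
  p_2/q_2 = 81/2
  p_3/q_3 = 527/13
  p_4/q_4 = 608/15
q_3 = 13 ≤ 14 < 15 = q_4, so the answer is 527/13.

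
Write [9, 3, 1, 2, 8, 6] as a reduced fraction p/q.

Fold from the inside: start with 6/1.
  8 + 1/6 = 49/6
  2 + 6/49 = 104/49
  1 + 49/104 = 153/104
  3 + 104/153 = 563/153
  9 + 153/563 = 5220/563

5220/563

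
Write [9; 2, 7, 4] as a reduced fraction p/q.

Using pₖ = aₖpₖ₋₁ + pₖ₋₂ and qₖ = aₖqₖ₋₁ + qₖ₋₂:
  k=0: a=9, p=9, q=1
  k=1: a=2, p=19, q=2
  k=2: a=7, p=142, q=15
  k=3: a=4, p=587, q=62

587/62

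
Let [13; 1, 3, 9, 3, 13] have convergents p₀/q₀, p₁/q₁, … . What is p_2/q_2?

Using pₖ = aₖpₖ₋₁ + pₖ₋₂, qₖ = aₖqₖ₋₁ + qₖ₋₂ (with p₋₁=1, p₋₂=0, q₋₁=0, q₋₂=1):
  k=0: a=13, p=13, q=1
  k=1: a=1, p=14, q=1
  k=2: a=3, p=55, q=4

55/4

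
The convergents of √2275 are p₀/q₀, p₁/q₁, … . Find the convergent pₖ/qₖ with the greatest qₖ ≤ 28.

√2275 = [47; 1, 2, 3, 2, 1, 94, …] (period length 6).
Convergents:
  p_0/q_0 = 47/1
  p_1/q_1 = 48/1
  p_2/q_2 = 143/3
  p_3/q_3 = 477/10
  p_4/q_4 = 1097/23
  p_5/q_5 = 1574/33
q_4 = 23 ≤ 28 < 33 = q_5, so the answer is 1097/23.

1097/23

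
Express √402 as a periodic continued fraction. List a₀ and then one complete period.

[20; 20, 40]

a₀ = ⌊√402⌋ = 20.
With m₀=0, d₀=1 and mₖ₊₁ = dₖaₖ − mₖ, dₖ₊₁ = (n − mₖ₊₁²)/dₖ, aₖ₊₁ = ⌊(a₀+mₖ₊₁)/dₖ₊₁⌋:
  k=1: m=20, d=2, a=20
  k=2: m=20, d=1, a=40
d=1 and a=2a₀=40 at k=2, so the next step gives (m, d) = (20, 2) again — its k=1 value — and the period has length 2.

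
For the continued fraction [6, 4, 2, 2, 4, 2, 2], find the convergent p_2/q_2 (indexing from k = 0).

Using pₖ = aₖpₖ₋₁ + pₖ₋₂, qₖ = aₖqₖ₋₁ + qₖ₋₂ (with p₋₁=1, p₋₂=0, q₋₁=0, q₋₂=1):
  k=0: a=6, p=6, q=1
  k=1: a=4, p=25, q=4
  k=2: a=2, p=56, q=9

56/9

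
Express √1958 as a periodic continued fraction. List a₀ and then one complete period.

a₀ = ⌊√1958⌋ = 44.

[44; 4, 88]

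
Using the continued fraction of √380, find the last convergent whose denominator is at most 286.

√380 = [19; 2, 38, …] (period length 2).
Convergents:
  p_0/q_0 = 19/1
  p_1/q_1 = 39/2
  p_2/q_2 = 1501/77
  p_3/q_3 = 3041/156
  p_4/q_4 = 117059/6005
q_3 = 156 ≤ 286 < 6005 = q_4, so the answer is 3041/156.

3041/156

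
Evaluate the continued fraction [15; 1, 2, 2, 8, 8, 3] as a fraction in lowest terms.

23505/1496

Using pₖ = aₖpₖ₋₁ + pₖ₋₂ and qₖ = aₖqₖ₋₁ + qₖ₋₂:
  k=0: a=15, p=15, q=1
  k=1: a=1, p=16, q=1
  k=2: a=2, p=47, q=3
  k=3: a=2, p=110, q=7
  k=4: a=8, p=927, q=59
  k=5: a=8, p=7526, q=479
  k=6: a=3, p=23505, q=1496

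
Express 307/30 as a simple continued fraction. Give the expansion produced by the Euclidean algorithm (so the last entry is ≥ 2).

307 = 10*30 + 7
30 = 4*7 + 2
7 = 3*2 + 1
2 = 2*1 + 0  (stop)
So 307/30 = [10; 4, 3, 2].

[10; 4, 3, 2]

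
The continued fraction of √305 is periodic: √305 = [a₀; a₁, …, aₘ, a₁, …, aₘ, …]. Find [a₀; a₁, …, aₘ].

a₀ = ⌊√305⌋ = 17.
With m₀=0, d₀=1 and mₖ₊₁ = dₖaₖ − mₖ, dₖ₊₁ = (n − mₖ₊₁²)/dₖ, aₖ₊₁ = ⌊(a₀+mₖ₊₁)/dₖ₊₁⌋:
  k=1: m=17, d=16, a=2
  k=2: m=15, d=5, a=6
  k=3: m=15, d=16, a=2
  k=4: m=17, d=1, a=34
d=1 and a=2a₀=34 at k=4, so the next step gives (m, d) = (17, 16) again — its k=1 value — and the period has length 4.

[17; 2, 6, 2, 34]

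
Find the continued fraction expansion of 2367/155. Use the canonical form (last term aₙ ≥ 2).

[15; 3, 1, 2, 4, 3]

2367 = 15×155 + 42
155 = 3×42 + 29
42 = 1×29 + 13
29 = 2×13 + 3
13 = 4×3 + 1
3 = 3×1 + 0  (stop)
So 2367/155 = [15; 3, 1, 2, 4, 3].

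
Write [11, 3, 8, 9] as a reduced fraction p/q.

2581/228

Using pₖ = aₖpₖ₋₁ + pₖ₋₂ and qₖ = aₖqₖ₋₁ + qₖ₋₂:
  k=0: a=11, p=11, q=1
  k=1: a=3, p=34, q=3
  k=2: a=8, p=283, q=25
  k=3: a=9, p=2581, q=228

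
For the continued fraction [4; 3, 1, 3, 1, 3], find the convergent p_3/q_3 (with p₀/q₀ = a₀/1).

Using pₖ = aₖpₖ₋₁ + pₖ₋₂, qₖ = aₖqₖ₋₁ + qₖ₋₂ (with p₋₁=1, p₋₂=0, q₋₁=0, q₋₂=1):
  k=0: a=4, p=4, q=1
  k=1: a=3, p=13, q=3
  k=2: a=1, p=17, q=4
  k=3: a=3, p=64, q=15

64/15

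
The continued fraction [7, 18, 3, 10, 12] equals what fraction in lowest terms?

Fold from the inside: start with 12/1.
  10 + 1/12 = 121/12
  3 + 12/121 = 375/121
  18 + 121/375 = 6871/375
  7 + 375/6871 = 48472/6871

48472/6871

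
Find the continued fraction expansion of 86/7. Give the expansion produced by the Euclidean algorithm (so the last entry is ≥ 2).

[12; 3, 2]

86 = 12*7 + 2
7 = 3*2 + 1
2 = 2*1 + 0  (stop)
So 86/7 = [12; 3, 2].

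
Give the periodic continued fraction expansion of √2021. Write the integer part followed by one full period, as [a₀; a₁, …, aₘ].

a₀ = ⌊√2021⌋ = 44.
With m₀=0, d₀=1 and mₖ₊₁ = dₖaₖ − mₖ, dₖ₊₁ = (n − mₖ₊₁²)/dₖ, aₖ₊₁ = ⌊(a₀+mₖ₊₁)/dₖ₊₁⌋:
  k=1: m=44, d=85, a=1
  k=2: m=41, d=4, a=21
  k=3: m=43, d=43, a=2
  k=4: m=43, d=4, a=21
  k=5: m=41, d=85, a=1
  k=6: m=44, d=1, a=88
d=1 and a=2a₀=88 at k=6, so the next step gives (m, d) = (44, 85) again — its k=1 value — and the period has length 6.

[44; 1, 21, 2, 21, 1, 88]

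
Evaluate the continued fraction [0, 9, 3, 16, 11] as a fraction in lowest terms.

Fold from the inside: start with 11/1.
  16 + 1/11 = 177/11
  3 + 11/177 = 542/177
  9 + 177/542 = 5055/542
  0 + 542/5055 = 542/5055

542/5055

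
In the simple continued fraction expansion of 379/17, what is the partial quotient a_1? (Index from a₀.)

379 = 22·17 + 5   →  a_0 = 22
17 = 3·5 + 2   →  a_1 = 3

3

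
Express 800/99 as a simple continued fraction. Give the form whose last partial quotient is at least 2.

[8; 12, 2, 1, 2]

800 = 8·99 + 8
99 = 12·8 + 3
8 = 2·3 + 2
3 = 1·2 + 1
2 = 2·1 + 0  (stop)
So 800/99 = [8; 12, 2, 1, 2].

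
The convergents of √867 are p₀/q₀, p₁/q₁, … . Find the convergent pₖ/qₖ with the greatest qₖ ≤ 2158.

31241/1061

√867 = [29; 2, 4, 29, 4, 2, 58, …] (period length 6).
Convergents:
  p_0/q_0 = 29/1
  p_1/q_1 = 59/2
  p_2/q_2 = 265/9
  p_3/q_3 = 7744/263
  p_4/q_4 = 31241/1061
  p_5/q_5 = 70226/2385
q_4 = 1061 ≤ 2158 < 2385 = q_5, so the answer is 31241/1061.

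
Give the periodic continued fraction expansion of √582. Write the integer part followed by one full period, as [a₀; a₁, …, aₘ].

[24; 8, 48]

a₀ = ⌊√582⌋ = 24.
With m₀=0, d₀=1 and mₖ₊₁ = dₖaₖ − mₖ, dₖ₊₁ = (n − mₖ₊₁²)/dₖ, aₖ₊₁ = ⌊(a₀+mₖ₊₁)/dₖ₊₁⌋:
  k=1: m=24, d=6, a=8
  k=2: m=24, d=1, a=48
d=1 and a=2a₀=48 at k=2, so the next step gives (m, d) = (24, 6) again — its k=1 value — and the period has length 2.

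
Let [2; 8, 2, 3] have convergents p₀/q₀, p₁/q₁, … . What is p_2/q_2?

36/17

Using pₖ = aₖpₖ₋₁ + pₖ₋₂, qₖ = aₖqₖ₋₁ + qₖ₋₂ (with p₋₁=1, p₋₂=0, q₋₁=0, q₋₂=1):
  k=0: a=2, p=2, q=1
  k=1: a=8, p=17, q=8
  k=2: a=2, p=36, q=17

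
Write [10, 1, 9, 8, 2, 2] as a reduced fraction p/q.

4633/425

Fold from the inside: start with 2/1.
  2 + 1/2 = 5/2
  8 + 2/5 = 42/5
  9 + 5/42 = 383/42
  1 + 42/383 = 425/383
  10 + 383/425 = 4633/425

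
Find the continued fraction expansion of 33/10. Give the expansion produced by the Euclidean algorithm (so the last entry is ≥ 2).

[3; 3, 3]

33 = 3·10 + 3
10 = 3·3 + 1
3 = 3·1 + 0  (stop)
So 33/10 = [3; 3, 3].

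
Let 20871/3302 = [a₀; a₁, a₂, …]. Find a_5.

2

20871 = 6·3302 + 1059   →  a_0 = 6
3302 = 3·1059 + 125   →  a_1 = 3
1059 = 8·125 + 59   →  a_2 = 8
125 = 2·59 + 7   →  a_3 = 2
59 = 8·7 + 3   →  a_4 = 8
7 = 2·3 + 1   →  a_5 = 2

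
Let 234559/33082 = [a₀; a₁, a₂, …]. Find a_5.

3

234559 = 7·33082 + 2985   →  a_0 = 7
33082 = 11·2985 + 247   →  a_1 = 11
2985 = 12·247 + 21   →  a_2 = 12
247 = 11·21 + 16   →  a_3 = 11
21 = 1·16 + 5   →  a_4 = 1
16 = 3·5 + 1   →  a_5 = 3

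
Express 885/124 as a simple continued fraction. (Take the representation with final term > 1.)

[7; 7, 3, 2, 2]

885 = 7·124 + 17
124 = 7·17 + 5
17 = 3·5 + 2
5 = 2·2 + 1
2 = 2·1 + 0  (stop)
So 885/124 = [7; 7, 3, 2, 2].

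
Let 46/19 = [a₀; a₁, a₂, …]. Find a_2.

46 = 2·19 + 8   →  a_0 = 2
19 = 2·8 + 3   →  a_1 = 2
8 = 2·3 + 2   →  a_2 = 2

2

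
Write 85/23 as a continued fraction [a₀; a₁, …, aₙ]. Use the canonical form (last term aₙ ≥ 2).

85 = 3×23 + 16
23 = 1×16 + 7
16 = 2×7 + 2
7 = 3×2 + 1
2 = 2×1 + 0  (stop)
So 85/23 = [3; 1, 2, 3, 2].

[3; 1, 2, 3, 2]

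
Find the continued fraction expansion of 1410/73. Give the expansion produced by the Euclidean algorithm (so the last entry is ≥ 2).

[19; 3, 5, 1, 3]

1410 = 19*73 + 23
73 = 3*23 + 4
23 = 5*4 + 3
4 = 1*3 + 1
3 = 3*1 + 0  (stop)
So 1410/73 = [19; 3, 5, 1, 3].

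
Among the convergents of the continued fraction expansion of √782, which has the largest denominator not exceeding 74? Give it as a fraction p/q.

783/28

√782 = [27; 1, 26, 1, 54, …] (period length 4).
Convergents:
  p_0/q_0 = 27/1
  p_1/q_1 = 28/1
  p_2/q_2 = 755/27
  p_3/q_3 = 783/28
  p_4/q_4 = 43037/1539
q_3 = 28 ≤ 74 < 1539 = q_4, so the answer is 783/28.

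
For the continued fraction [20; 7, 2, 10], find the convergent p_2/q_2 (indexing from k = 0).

302/15

Using pₖ = aₖpₖ₋₁ + pₖ₋₂, qₖ = aₖqₖ₋₁ + qₖ₋₂ (with p₋₁=1, p₋₂=0, q₋₁=0, q₋₂=1):
  k=0: a=20, p=20, q=1
  k=1: a=7, p=141, q=7
  k=2: a=2, p=302, q=15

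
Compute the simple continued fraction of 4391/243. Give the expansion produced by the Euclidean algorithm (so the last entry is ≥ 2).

[18; 14, 3, 2, 2]

4391 = 18×243 + 17
243 = 14×17 + 5
17 = 3×5 + 2
5 = 2×2 + 1
2 = 2×1 + 0  (stop)
So 4391/243 = [18; 14, 3, 2, 2].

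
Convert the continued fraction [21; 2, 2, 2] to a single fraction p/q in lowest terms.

257/12

Fold from the inside: start with 2/1.
  2 + 1/2 = 5/2
  2 + 2/5 = 12/5
  21 + 5/12 = 257/12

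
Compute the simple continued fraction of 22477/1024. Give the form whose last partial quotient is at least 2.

[21; 1, 19, 12, 1, 3]

22477 = 21*1024 + 973
1024 = 1*973 + 51
973 = 19*51 + 4
51 = 12*4 + 3
4 = 1*3 + 1
3 = 3*1 + 0  (stop)
So 22477/1024 = [21; 1, 19, 12, 1, 3].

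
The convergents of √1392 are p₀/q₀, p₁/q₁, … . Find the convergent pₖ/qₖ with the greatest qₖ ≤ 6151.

116443/3121

√1392 = [37; 3, 4, 3, 74, …] (period length 4).
Convergents:
  p_0/q_0 = 37/1
  p_1/q_1 = 112/3
  p_2/q_2 = 485/13
  p_3/q_3 = 1567/42
  p_4/q_4 = 116443/3121
  p_5/q_5 = 350896/9405
q_4 = 3121 ≤ 6151 < 9405 = q_5, so the answer is 116443/3121.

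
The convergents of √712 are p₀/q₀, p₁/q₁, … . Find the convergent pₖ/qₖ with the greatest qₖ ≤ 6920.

√712 = [26; 1, 2, 6, 2, 1, 52, …] (period length 6).
Convergents:
  p_0/q_0 = 26/1
  p_1/q_1 = 27/1
  p_2/q_2 = 80/3
  p_3/q_3 = 507/19
  p_4/q_4 = 1094/41
  p_5/q_5 = 1601/60
  p_6/q_6 = 84346/3161
  p_7/q_7 = 85947/3221
  p_8/q_8 = 256240/9603
q_7 = 3221 ≤ 6920 < 9603 = q_8, so the answer is 85947/3221.

85947/3221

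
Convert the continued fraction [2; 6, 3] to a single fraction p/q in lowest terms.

Using pₖ = aₖpₖ₋₁ + pₖ₋₂ and qₖ = aₖqₖ₋₁ + qₖ₋₂:
  k=0: a=2, p=2, q=1
  k=1: a=6, p=13, q=6
  k=2: a=3, p=41, q=19

41/19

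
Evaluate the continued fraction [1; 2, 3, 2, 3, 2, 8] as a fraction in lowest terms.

1527/1063

Using pₖ = aₖpₖ₋₁ + pₖ₋₂ and qₖ = aₖqₖ₋₁ + qₖ₋₂:
  k=0: a=1, p=1, q=1
  k=1: a=2, p=3, q=2
  k=2: a=3, p=10, q=7
  k=3: a=2, p=23, q=16
  k=4: a=3, p=79, q=55
  k=5: a=2, p=181, q=126
  k=6: a=8, p=1527, q=1063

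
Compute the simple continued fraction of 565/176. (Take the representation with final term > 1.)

565 = 3*176 + 37
176 = 4*37 + 28
37 = 1*28 + 9
28 = 3*9 + 1
9 = 9*1 + 0  (stop)
So 565/176 = [3; 4, 1, 3, 9].

[3; 4, 1, 3, 9]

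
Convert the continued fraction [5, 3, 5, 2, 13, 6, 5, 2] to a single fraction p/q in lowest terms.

172250/32413

Fold from the inside: start with 2/1.
  5 + 1/2 = 11/2
  6 + 2/11 = 68/11
  13 + 11/68 = 895/68
  2 + 68/895 = 1858/895
  5 + 895/1858 = 10185/1858
  3 + 1858/10185 = 32413/10185
  5 + 10185/32413 = 172250/32413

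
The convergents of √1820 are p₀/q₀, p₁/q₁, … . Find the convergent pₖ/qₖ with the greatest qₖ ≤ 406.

8191/192

√1820 = [42; 1, 1, 1, 20, 1, 1, 1, 84, …] (period length 8).
Convergents:
  p_0/q_0 = 42/1
  p_1/q_1 = 43/1
  p_2/q_2 = 85/2
  p_3/q_3 = 128/3
  p_4/q_4 = 2645/62
  p_5/q_5 = 2773/65
  p_6/q_6 = 5418/127
  p_7/q_7 = 8191/192
  p_8/q_8 = 693462/16255
q_7 = 192 ≤ 406 < 16255 = q_8, so the answer is 8191/192.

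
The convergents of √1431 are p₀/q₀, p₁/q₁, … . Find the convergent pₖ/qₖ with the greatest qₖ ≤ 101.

1324/35

√1431 = [37; 1, 4, 1, 4, 1, 74, …] (period length 6).
Convergents:
  p_0/q_0 = 37/1
  p_1/q_1 = 38/1
  p_2/q_2 = 189/5
  p_3/q_3 = 227/6
  p_4/q_4 = 1097/29
  p_5/q_5 = 1324/35
  p_6/q_6 = 99073/2619
q_5 = 35 ≤ 101 < 2619 = q_6, so the answer is 1324/35.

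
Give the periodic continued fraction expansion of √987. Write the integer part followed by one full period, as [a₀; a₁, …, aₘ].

a₀ = ⌊√987⌋ = 31.
With m₀=0, d₀=1 and mₖ₊₁ = dₖaₖ − mₖ, dₖ₊₁ = (n − mₖ₊₁²)/dₖ, aₖ₊₁ = ⌊(a₀+mₖ₊₁)/dₖ₊₁⌋:
  k=1: m=31, d=26, a=2
  k=2: m=21, d=21, a=2
  k=3: m=21, d=26, a=2
  k=4: m=31, d=1, a=62
d=1 and a=2a₀=62 at k=4, so the next step gives (m, d) = (31, 26) again — its k=1 value — and the period has length 4.

[31; 2, 2, 2, 62]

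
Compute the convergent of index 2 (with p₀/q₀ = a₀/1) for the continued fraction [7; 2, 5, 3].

Using pₖ = aₖpₖ₋₁ + pₖ₋₂, qₖ = aₖqₖ₋₁ + qₖ₋₂ (with p₋₁=1, p₋₂=0, q₋₁=0, q₋₂=1):
  k=0: a=7, p=7, q=1
  k=1: a=2, p=15, q=2
  k=2: a=5, p=82, q=11

82/11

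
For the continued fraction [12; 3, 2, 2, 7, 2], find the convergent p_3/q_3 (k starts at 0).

Using pₖ = aₖpₖ₋₁ + pₖ₋₂, qₖ = aₖqₖ₋₁ + qₖ₋₂ (with p₋₁=1, p₋₂=0, q₋₁=0, q₋₂=1):
  k=0: a=12, p=12, q=1
  k=1: a=3, p=37, q=3
  k=2: a=2, p=86, q=7
  k=3: a=2, p=209, q=17

209/17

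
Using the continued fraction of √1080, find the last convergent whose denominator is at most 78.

723/22

√1080 = [32; 1, 6, 3, 6, 1, 64, …] (period length 6).
Convergents:
  p_0/q_0 = 32/1
  p_1/q_1 = 33/1
  p_2/q_2 = 230/7
  p_3/q_3 = 723/22
  p_4/q_4 = 4568/139
q_3 = 22 ≤ 78 < 139 = q_4, so the answer is 723/22.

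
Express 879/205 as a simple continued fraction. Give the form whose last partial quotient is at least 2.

879 = 4*205 + 59
205 = 3*59 + 28
59 = 2*28 + 3
28 = 9*3 + 1
3 = 3*1 + 0  (stop)
So 879/205 = [4; 3, 2, 9, 3].

[4; 3, 2, 9, 3]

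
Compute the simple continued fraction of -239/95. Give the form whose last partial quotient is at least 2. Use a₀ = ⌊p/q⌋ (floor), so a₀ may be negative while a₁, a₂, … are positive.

[-3; 2, 15, 3]

-239 = -3·95 + 46
95 = 2·46 + 3
46 = 15·3 + 1
3 = 3·1 + 0  (stop)
So -239/95 = [-3; 2, 15, 3].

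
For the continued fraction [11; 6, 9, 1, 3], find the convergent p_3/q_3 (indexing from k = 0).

681/61

Using pₖ = aₖpₖ₋₁ + pₖ₋₂, qₖ = aₖqₖ₋₁ + qₖ₋₂ (with p₋₁=1, p₋₂=0, q₋₁=0, q₋₂=1):
  k=0: a=11, p=11, q=1
  k=1: a=6, p=67, q=6
  k=2: a=9, p=614, q=55
  k=3: a=1, p=681, q=61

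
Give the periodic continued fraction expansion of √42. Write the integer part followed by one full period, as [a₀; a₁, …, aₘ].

a₀ = ⌊√42⌋ = 6.
With m₀=0, d₀=1 and mₖ₊₁ = dₖaₖ − mₖ, dₖ₊₁ = (n − mₖ₊₁²)/dₖ, aₖ₊₁ = ⌊(a₀+mₖ₊₁)/dₖ₊₁⌋:
  k=1: m=6, d=6, a=2
  k=2: m=6, d=1, a=12
d=1 and a=2a₀=12 at k=2, so the next step gives (m, d) = (6, 6) again — its k=1 value — and the period has length 2.

[6; 2, 12]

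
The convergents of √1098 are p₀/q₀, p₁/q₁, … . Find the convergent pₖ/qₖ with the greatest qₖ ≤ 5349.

√1098 = [33; 7, 2, 1, 6, 1, 2, 7, 66, …] (period length 8).
Convergents:
  p_0/q_0 = 33/1
  p_1/q_1 = 232/7
  p_2/q_2 = 497/15
  p_3/q_3 = 729/22
  p_4/q_4 = 4871/147
  p_5/q_5 = 5600/169
  p_6/q_6 = 16071/485
  p_7/q_7 = 118097/3564
  p_8/q_8 = 7810473/235709
q_7 = 3564 ≤ 5349 < 235709 = q_8, so the answer is 118097/3564.

118097/3564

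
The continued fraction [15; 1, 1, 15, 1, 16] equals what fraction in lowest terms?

Using pₖ = aₖpₖ₋₁ + pₖ₋₂ and qₖ = aₖqₖ₋₁ + qₖ₋₂:
  k=0: a=15, p=15, q=1
  k=1: a=1, p=16, q=1
  k=2: a=1, p=31, q=2
  k=3: a=15, p=481, q=31
  k=4: a=1, p=512, q=33
  k=5: a=16, p=8673, q=559

8673/559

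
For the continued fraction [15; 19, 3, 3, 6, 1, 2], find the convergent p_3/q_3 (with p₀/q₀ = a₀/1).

Using pₖ = aₖpₖ₋₁ + pₖ₋₂, qₖ = aₖqₖ₋₁ + qₖ₋₂ (with p₋₁=1, p₋₂=0, q₋₁=0, q₋₂=1):
  k=0: a=15, p=15, q=1
  k=1: a=19, p=286, q=19
  k=2: a=3, p=873, q=58
  k=3: a=3, p=2905, q=193

2905/193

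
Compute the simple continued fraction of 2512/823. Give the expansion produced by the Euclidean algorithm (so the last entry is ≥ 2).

2512 = 3*823 + 43
823 = 19*43 + 6
43 = 7*6 + 1
6 = 6*1 + 0  (stop)
So 2512/823 = [3; 19, 7, 6].

[3; 19, 7, 6]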